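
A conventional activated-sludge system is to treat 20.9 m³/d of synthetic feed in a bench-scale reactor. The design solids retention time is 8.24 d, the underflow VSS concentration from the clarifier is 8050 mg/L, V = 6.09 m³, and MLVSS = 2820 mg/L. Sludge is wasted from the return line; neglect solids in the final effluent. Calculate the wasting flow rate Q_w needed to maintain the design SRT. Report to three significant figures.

Q_w ≈ 0.259 m³/d

θ_c = V·X/(Q_w·X_r) when wasting from the recycle, so Q_w = V·X/(θ_c·X_r) = 6.090 × 2820 / (8.24 × 8050) = 0.2589 m³/d.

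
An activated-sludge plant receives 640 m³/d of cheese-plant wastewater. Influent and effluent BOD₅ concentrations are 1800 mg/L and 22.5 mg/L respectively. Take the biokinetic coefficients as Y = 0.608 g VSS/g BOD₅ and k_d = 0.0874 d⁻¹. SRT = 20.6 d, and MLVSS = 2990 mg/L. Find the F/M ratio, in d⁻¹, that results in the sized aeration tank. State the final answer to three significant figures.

F/M ≈ 0.226 d⁻¹

From the SRT design equation V = Y Q (S₀−S) θ_c / [X (1 + k_d θ_c)] = 0.608 × 640 × (1800 − 22.5) × 20.6 / [2990 × (1 + 0.0874 × 20.6)] = 1.42×10^7 / 8373 = 1702 m³.
Food-to-microorganism ratio F/M = Q S₀ / (V X) = 640 × 1800 / (1702 × 2990) = 0.2264 d⁻¹.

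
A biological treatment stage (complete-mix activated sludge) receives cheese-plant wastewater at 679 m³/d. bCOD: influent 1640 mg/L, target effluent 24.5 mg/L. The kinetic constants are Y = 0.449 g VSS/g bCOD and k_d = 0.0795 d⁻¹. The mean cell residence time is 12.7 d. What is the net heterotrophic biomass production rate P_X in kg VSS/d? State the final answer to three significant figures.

The observed yield is Y_obs = Y/(1 + k_d·θ_c) = 0.449 / (1 + 0.0795 × 12.7) = 0.449 / 2.010 = 0.2234 g VSS per g bCOD removed.
ΔS = 1640 − 24.5 = 1616 mg/L, so the substrate removal rate is 679 × 1616/1000 = 1097 kg bCOD/d.
So the net sludge growth is P_X = 0.2234 × 1097 = 245.1 kg VSS/d.

P_X ≈ 245 kg VSS/d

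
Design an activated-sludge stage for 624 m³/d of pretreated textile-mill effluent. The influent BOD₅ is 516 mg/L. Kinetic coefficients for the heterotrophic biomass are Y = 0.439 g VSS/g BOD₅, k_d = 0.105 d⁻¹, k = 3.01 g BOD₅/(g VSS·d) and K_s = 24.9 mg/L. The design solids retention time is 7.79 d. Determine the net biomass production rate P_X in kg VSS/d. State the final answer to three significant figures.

Effluent substrate depends only on kinetics and SRT: S = K_s(1 + k_d θ_c) / [θ_c(Yk − k_d) − 1] = 24.9 × (1 + 0.105 × 7.79) / [7.79 × (0.439 × 3.01 − 0.105) − 1] = 45.27 / 8.476 = 5.341 mg/L.
Y_obs = Y / (1 + k_d θ_c) = 0.439 / (1 + 0.105 × 7.79) = 0.439 / 1.818 = 0.2415.
ΔS = 516 − 5.34 = 510.7 mg/L, so the substrate removal rate is 624 × 510.7/1000 = 318.7 kg BOD₅/d.
So the net sludge growth is P_X = 0.2415 × 318.7 = 76.95 kg VSS/d.

P_X ≈ 76.9 kg VSS/d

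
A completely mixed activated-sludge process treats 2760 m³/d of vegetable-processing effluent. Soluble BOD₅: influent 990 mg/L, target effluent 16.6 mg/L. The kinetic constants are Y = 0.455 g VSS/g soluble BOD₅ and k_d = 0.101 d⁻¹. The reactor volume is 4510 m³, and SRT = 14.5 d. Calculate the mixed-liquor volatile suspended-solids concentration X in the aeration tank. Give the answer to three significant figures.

X ≈ 1590 mg/L

Solving the biomass balance for X: X = Y Q (S₀−S) θ_c / [V (1+k_d θ_c)] = 0.455 × 2760 × (990 − 16.6) × 14.5 / [4510 × (1 + 0.101 × 14.5)] = 1595 mg/L.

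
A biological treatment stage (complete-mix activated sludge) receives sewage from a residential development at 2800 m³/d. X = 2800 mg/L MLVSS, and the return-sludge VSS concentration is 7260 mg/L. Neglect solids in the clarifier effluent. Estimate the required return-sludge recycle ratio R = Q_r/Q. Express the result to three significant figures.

R ≈ 0.628

Mass balance around the secondary clarifier (neglecting effluent solids): R = X / (X_r − X) = 2800 / (7260 − 2800) = 0.6278.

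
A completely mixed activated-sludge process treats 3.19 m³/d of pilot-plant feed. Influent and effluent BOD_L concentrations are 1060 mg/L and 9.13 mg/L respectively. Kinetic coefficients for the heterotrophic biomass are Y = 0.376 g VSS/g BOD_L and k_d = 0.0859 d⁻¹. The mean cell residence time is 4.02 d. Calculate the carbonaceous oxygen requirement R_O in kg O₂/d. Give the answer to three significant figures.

Observed yield with endogenous decay: Y_obs = Y / (1 + k_d·θ_c) = 0.376 / (1 + 0.0859 × 4.02) = 0.376 / 1.345 = 0.2795 g VSS/g BOD_L.
ΔS = 1060 − 9.13 = 1051 mg/L, so the substrate removal rate is 3.19 × 1051/1000 = 3.352 kg BOD_L/d.
Net sludge production P_X = 0.2795 × 3.352 = 0.9369 kg VSS/d.
R_O = Q·ΔS − 1.42 P_X = 3.352 − 1.330 = 2.022 kg O₂/d.

R_O ≈ 2.02 kg O₂/d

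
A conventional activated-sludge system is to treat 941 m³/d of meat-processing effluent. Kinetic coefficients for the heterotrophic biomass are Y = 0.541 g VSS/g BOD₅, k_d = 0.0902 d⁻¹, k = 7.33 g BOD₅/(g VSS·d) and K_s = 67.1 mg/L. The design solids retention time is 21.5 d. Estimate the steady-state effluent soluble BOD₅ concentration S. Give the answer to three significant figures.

From the Monod/SRT balance for a CMAS, S = K_s·(1+k_d θ_c)/[θ_c·(Y k − k_d) − 1] = 67.1 × (1 + 0.0902 × 21.5) / [21.5 × (0.541 × 7.33 − 0.0902) − 1] = 197.2 / 82.32 = 2.396 mg/L.

S ≈ 2.40 mg/L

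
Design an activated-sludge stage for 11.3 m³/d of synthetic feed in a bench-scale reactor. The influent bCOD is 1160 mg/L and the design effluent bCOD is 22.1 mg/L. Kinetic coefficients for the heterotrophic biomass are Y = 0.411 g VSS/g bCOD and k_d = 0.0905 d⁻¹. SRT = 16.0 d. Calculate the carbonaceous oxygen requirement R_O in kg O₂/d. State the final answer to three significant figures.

The observed yield is Y_obs = Y/(1 + k_d·θ_c) = 0.411 / (1 + 0.0905 × 16.0) = 0.411 / 2.448 = 0.1679 g VSS per g bCOD removed.
Q·(S₀ − S) = 11.3 × (1160 − 22.1) × 10⁻³ = 12.86 kg/d removed.
P_X = Y_obs·Q·(S₀ − S) = 0.1679 × 12.86 = 2.159 kg VSS/d.
R_O = Q·(S₀ − S) − 1.42·P_X = 12.86 − 1.42 × 2.159 = 9.793 kg O₂/d.

R_O ≈ 9.79 kg O₂/d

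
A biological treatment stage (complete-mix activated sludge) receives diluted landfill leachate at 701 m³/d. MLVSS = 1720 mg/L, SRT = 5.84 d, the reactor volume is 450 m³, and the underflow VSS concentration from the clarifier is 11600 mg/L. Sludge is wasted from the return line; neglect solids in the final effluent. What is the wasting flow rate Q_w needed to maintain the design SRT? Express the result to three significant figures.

Q_w ≈ 11.4 m³/d

Wasting from the return line (neglecting effluent solids): Q_w = V·X / (θ_c·X_r) = 450.0 × 1720 / (5.84 × 11600) = 11.43 m³/d.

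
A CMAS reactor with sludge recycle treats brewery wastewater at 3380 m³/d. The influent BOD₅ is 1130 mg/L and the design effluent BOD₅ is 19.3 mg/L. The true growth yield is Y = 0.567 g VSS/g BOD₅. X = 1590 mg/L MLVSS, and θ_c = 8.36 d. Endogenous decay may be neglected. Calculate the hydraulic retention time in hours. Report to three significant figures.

V·X = Y·Q·ΔS·θ_c gives V = 0.567 × 3380 × (1130 − 19.3) × 8.36 / 1590 = 11192 m³.
τ = V/Q = 11192/3380 = 3.311 d, or 79.47 h.

τ ≈ 79.5 h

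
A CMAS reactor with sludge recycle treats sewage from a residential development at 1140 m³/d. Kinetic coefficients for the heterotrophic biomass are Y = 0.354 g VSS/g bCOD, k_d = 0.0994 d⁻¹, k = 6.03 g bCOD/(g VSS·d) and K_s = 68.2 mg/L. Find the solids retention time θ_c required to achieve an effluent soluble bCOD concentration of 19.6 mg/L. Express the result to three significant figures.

θ_c ≈ 2.65 d

From 1/θ_c = Y·k·S/(K_s + S) − k_d: Y·k·S/(K_s+S) = 0.354 × 6.03 × 19.6 / (68.2 + 19.6) = 0.4765 d⁻¹.
θ_c = 1/(μ − k_d) = 1/(0.4765 − 0.0994) = 1/0.3771 = 2.652 d.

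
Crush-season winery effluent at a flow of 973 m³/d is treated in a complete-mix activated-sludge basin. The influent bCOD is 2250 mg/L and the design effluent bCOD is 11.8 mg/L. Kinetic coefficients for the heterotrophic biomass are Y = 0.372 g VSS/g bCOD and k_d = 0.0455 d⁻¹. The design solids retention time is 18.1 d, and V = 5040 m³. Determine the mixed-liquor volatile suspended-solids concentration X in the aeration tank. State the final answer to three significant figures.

X ≈ 1600 mg/L

Solving the biomass balance for X: X = Y Q (S₀−S) θ_c / [V (1+k_d θ_c)] = 0.372 × 973 × (2250 − 11.8) × 18.1 / [5040 × (1 + 0.0455 × 18.1)] = 1595 mg/L.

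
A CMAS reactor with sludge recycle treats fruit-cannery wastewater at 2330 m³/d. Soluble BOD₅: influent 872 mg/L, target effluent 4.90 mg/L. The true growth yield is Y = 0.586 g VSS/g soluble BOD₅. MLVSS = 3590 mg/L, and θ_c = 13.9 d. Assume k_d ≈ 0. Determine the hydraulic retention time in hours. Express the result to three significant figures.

V·X = Y·Q·ΔS·θ_c gives V = 0.586 × 2330 × (872 − 4.90) × 13.9 / 3590 = 4584 m³.
Hydraulic retention time τ = V/Q = 4584 / 2330 = 1.967 d = 47.22 h.

τ ≈ 47.2 h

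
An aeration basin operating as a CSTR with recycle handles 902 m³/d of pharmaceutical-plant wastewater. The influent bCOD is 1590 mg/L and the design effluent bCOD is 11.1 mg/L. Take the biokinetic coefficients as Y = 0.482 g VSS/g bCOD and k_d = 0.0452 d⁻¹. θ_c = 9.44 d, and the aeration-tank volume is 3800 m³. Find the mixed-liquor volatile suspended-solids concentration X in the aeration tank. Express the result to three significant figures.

Solving the biomass balance for X: X = Y Q (S₀−S) θ_c / [V (1+k_d θ_c)] = 0.482 × 902 × (1590 − 11.1) × 9.44 / [3800 × (1 + 0.0452 × 9.44)] = 1195 mg/L.

X ≈ 1200 mg/L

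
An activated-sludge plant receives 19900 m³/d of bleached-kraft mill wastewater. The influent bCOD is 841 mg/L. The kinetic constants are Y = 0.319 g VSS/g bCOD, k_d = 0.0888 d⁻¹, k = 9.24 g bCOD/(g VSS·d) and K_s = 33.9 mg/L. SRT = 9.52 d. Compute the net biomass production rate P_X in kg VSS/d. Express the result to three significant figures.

P_X ≈ 2880 kg VSS/d

Effluent substrate depends only on kinetics and SRT: S = K_s(1 + k_d θ_c) / [θ_c(Yk − k_d) − 1] = 33.9 × (1 + 0.0888 × 9.52) / [9.52 × (0.319 × 9.24 − 0.0888) − 1] = 62.56 / 26.22 = 2.386 mg/L.
The observed yield is Y_obs = Y/(1 + k_d·θ_c) = 0.319 / (1 + 0.0888 × 9.52) = 0.319 / 1.845 = 0.1729 g VSS per g bCOD removed.
Q·(S₀ − S) = 19900 × (841 − 2.39) × 10⁻³ = 16688 kg/d removed.
Biomass produced: P_X = Y_obs·Q·ΔS = 0.1729 × 16688 ≈ 2885 kg VSS/d.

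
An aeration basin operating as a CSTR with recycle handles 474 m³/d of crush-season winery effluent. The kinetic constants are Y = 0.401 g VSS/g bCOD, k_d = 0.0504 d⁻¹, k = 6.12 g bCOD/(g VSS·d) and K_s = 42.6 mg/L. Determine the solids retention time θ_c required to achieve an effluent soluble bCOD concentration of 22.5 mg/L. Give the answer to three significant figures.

At the target effluent, Y k S/(K_s+S) = 0.401×6.12×22.5/65.10 = 0.8482 d⁻¹.
θ_c = 1/(μ − k_d) = 1/(0.8482 − 0.0504) = 1/0.7978 = 1.253 d.

θ_c ≈ 1.25 d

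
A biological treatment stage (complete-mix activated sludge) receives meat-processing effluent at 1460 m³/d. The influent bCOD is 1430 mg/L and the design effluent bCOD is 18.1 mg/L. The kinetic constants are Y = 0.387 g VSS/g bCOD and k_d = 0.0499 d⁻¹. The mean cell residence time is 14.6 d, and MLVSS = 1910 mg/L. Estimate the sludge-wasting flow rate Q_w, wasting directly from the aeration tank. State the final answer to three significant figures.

Rearranging the biomass balance for a CMAS with decay, V = Y·Q·ΔS·θ_c / [X·(1+k_d θ_c)] = 0.387 × 1460 × (1430 − 18.1) × 14.6 / [1910 × (1 + 0.0499 × 14.6)] = 1.16×10^7 / 3302 = 3528 m³.
With mixed-liquor wasting, θ_c = V/Q_w, so Q_w = V/θ_c = 3528/14.6 = 241.6 m³/d.

Q_w ≈ 242 m³/d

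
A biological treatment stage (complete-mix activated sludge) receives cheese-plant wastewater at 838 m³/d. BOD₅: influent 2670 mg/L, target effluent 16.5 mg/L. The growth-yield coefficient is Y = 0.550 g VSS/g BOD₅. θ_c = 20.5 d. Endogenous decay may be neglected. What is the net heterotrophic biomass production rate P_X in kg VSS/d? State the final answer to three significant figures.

P_X ≈ 1220 kg VSS/d

No decay correction is needed, so Y_obs = Y = 0.550.
Q·(S₀ − S) = 838 × (2670 − 16.5) × 10⁻³ = 2224 kg/d removed.
P_X = Y_obs · Q(S₀ − S) = 0.5500 × 2224 = 1223 kg VSS/d.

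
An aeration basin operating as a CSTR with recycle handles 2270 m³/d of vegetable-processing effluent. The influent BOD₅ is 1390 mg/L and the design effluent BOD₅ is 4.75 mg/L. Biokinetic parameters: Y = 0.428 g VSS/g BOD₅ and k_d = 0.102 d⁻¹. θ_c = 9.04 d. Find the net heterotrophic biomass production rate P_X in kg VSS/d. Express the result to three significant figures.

P_X ≈ 700 kg VSS/d

Observed yield with endogenous decay: Y_obs = Y / (1 + k_d·θ_c) = 0.428 / (1 + 0.102 × 9.04) = 0.428 / 1.922 = 0.2227 g VSS/g BOD₅.
ΔS = 1390 − 4.75 = 1385 mg/L, so the substrate removal rate is 2270 × 1385/1000 = 3145 kg BOD₅/d.
Biomass produced: P_X = Y_obs·Q·ΔS = 0.2227 × 3145 ≈ 700.2 kg VSS/d.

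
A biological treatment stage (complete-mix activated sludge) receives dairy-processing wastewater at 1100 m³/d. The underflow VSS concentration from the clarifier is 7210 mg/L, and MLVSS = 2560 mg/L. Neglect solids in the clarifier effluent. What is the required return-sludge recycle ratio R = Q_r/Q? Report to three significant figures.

R ≈ 0.551

Mass balance around the secondary clarifier (neglecting effluent solids): R = X / (X_r − X) = 2560 / (7210 − 2560) = 0.5505.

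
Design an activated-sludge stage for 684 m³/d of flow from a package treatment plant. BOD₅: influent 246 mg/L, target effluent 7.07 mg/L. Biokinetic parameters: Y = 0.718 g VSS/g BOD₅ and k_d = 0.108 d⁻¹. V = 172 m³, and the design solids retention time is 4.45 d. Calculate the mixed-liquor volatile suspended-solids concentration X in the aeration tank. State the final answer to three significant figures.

X ≈ 2050 mg/L

From V·X·(1 + k_d·θ_c) = Y·Q·(S₀ − S)·θ_c: X = 0.718 × 684 × (246 − 7.07) × 4.45 / [172 × (1 + 0.108 × 4.45)] = 2050 mg/L.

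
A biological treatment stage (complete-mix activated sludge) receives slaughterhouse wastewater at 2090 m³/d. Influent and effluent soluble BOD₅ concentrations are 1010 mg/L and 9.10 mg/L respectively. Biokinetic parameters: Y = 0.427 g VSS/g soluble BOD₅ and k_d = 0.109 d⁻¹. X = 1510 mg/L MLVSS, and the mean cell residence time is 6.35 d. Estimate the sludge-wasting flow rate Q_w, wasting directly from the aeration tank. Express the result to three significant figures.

Rearranging the biomass balance for a CMAS with decay, V = Y·Q·ΔS·θ_c / [X·(1+k_d θ_c)] = 0.427 × 2090 × (1010 − 9.10) × 6.35 / [1510 × (1 + 0.109 × 6.35)] = 5.67×10^6 / 2555 = 2220 m³.
With mixed-liquor wasting, θ_c = V/Q_w, so Q_w = V/θ_c = 2220/6.35 = 349.6 m³/d.

Q_w ≈ 350 m³/d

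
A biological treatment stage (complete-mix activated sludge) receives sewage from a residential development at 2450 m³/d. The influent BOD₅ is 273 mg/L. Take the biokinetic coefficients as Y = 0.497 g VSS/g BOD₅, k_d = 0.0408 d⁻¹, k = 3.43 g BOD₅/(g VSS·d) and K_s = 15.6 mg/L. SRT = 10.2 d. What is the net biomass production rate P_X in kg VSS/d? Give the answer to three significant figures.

P_X ≈ 234 kg VSS/d

From the Monod/SRT balance for a CMAS, S = K_s·(1+k_d θ_c)/[θ_c·(Y k − k_d) − 1] = 15.6 × (1 + 0.0408 × 10.2) / [10.2 × (0.497 × 3.43 − 0.0408) − 1] = 22.09 / 15.97 = 1.383 mg/L.
Correct the yield for decay: Y_obs = Y/(1 + k_d θ_c) = 0.497 / (1 + 0.0408 × 10.2) = 0.497 / 1.416 = 0.3509.
Mass of BOD₅ removed per day: Q(S₀ − S) = 2450 × 271.6 g/m³ = 665.5 kg/d.
P_X = Y_obs · Q(S₀ − S) = 0.3509 × 665.5 = 233.5 kg VSS/d.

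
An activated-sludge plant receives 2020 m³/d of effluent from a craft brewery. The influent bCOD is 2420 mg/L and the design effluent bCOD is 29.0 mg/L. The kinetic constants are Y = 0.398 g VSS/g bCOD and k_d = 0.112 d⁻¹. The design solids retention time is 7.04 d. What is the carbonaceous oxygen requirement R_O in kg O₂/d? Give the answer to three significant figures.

R_O ≈ 3300 kg O₂/d

Correct the yield for decay: Y_obs = Y/(1 + k_d θ_c) = 0.398 / (1 + 0.112 × 7.04) = 0.398 / 1.788 = 0.2225.
Q·(S₀ − S) = 2020 × (2420 − 29.0) × 10⁻³ = 4830 kg/d removed.
Net sludge production P_X = 0.2225 × 4830 = 1075 kg VSS/d.
R_O = Q·ΔS − 1.42 P_X = 4830 − 1526 = 3304 kg O₂/d.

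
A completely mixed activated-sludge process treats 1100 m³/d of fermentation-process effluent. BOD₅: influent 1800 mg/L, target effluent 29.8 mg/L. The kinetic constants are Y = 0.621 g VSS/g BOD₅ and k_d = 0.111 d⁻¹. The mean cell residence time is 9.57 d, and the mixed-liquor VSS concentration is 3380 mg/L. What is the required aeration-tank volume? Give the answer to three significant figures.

V ≈ 1660 m³

Steady-state biomass mass balance: V·X·(1 + k_d·θ_c) = Y·Q·(S₀ − S)·θ_c, so V = 0.621 × 1100 × (1800 − 29.8) × 9.57 / [3380 × (1 + 0.111 × 9.57)] = 1.16×10^7 / 6970 = 1660 m³.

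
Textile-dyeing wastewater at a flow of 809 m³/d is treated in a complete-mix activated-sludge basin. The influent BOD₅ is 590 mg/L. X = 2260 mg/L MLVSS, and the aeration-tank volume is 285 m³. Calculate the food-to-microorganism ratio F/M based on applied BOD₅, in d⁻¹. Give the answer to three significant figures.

F/M = Q·S₀ / (V·X) = 809 × 590 / (285.0 × 2260) = 0.7410 g BOD₅·(g VSS·d)⁻¹.

F/M ≈ 0.741 d⁻¹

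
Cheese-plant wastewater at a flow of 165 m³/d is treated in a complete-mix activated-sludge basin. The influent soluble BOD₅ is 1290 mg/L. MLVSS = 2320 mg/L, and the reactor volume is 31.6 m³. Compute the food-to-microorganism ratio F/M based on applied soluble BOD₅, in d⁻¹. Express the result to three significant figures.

Food-to-microorganism ratio F/M = Q S₀ / (V X) = 165 × 1290 / (31.60 × 2320) = 2.903 d⁻¹.

F/M ≈ 2.90 d⁻¹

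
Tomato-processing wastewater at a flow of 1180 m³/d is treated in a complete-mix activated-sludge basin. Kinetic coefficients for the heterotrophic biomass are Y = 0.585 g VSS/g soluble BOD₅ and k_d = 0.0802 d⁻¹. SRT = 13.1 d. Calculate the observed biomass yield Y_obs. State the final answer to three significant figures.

Y_obs ≈ 0.285 g VSS/g soluble BOD₅

The observed yield is Y_obs = Y/(1 + k_d·θ_c) = 0.585 / (1 + 0.0802 × 13.1) = 0.585 / 2.051 = 0.2853 g VSS per g soluble BOD₅ removed.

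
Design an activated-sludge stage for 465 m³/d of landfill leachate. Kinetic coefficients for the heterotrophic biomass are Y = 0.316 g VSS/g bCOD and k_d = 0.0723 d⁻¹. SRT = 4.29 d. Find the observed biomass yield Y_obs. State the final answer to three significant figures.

Correct the yield for decay: Y_obs = Y/(1 + k_d θ_c) = 0.316 / (1 + 0.0723 × 4.29) = 0.316 / 1.310 = 0.2412.

Y_obs ≈ 0.241 g VSS/g bCOD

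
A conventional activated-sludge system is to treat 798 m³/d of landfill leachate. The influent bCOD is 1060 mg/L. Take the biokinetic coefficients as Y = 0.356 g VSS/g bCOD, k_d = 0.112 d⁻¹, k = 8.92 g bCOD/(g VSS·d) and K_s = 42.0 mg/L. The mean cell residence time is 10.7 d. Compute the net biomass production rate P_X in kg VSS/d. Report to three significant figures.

Effluent substrate depends only on kinetics and SRT: S = K_s(1 + k_d θ_c) / [θ_c(Yk − k_d) − 1] = 42.0 × (1 + 0.112 × 10.7) / [10.7 × (0.356 × 8.92 − 0.112) − 1] = 92.33 / 31.78 = 2.905 mg/L.
Correct the yield for decay: Y_obs = Y/(1 + k_d θ_c) = 0.356 / (1 + 0.112 × 10.7) = 0.356 / 2.198 = 0.1619.
Substrate removed = Q·(S₀ − S) = 798 m³/d × (1060 − 2.91) g/m³ = 8.44×10^5 g/d = 843.6 kg/d.
Net biomass production P_X = Y_obs × Q·(S₀ − S) = 0.1619 × 843.6 = 136.6 kg VSS/d.

P_X ≈ 137 kg VSS/d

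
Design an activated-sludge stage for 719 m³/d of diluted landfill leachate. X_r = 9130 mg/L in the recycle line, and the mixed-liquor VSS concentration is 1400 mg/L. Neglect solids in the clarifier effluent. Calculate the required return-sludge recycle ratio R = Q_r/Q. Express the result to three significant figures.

R = Q_r/Q = X/(X_r − X) = 1400 / (9130 − 1400) = 0.1811.

R ≈ 0.181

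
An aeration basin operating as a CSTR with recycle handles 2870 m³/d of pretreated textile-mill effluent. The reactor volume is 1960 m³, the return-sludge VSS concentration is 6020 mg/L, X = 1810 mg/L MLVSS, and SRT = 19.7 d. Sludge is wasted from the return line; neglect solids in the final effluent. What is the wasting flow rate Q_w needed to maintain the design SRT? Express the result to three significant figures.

θ_c = V·X/(Q_w·X_r) when wasting from the recycle, so Q_w = V·X/(θ_c·X_r) = 1960 × 1810 / (19.7 × 6020) = 29.91 m³/d.

Q_w ≈ 29.9 m³/d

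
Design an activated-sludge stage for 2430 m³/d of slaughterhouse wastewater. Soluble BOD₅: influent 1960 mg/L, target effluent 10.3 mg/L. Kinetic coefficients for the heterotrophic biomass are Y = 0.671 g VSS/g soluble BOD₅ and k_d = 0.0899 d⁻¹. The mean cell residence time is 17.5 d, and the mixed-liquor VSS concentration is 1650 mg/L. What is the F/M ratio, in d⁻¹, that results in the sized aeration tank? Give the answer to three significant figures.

Rearranging the biomass balance for a CMAS with decay, V = Y·Q·ΔS·θ_c / [X·(1+k_d θ_c)] = 0.671 × 2430 × (1960 − 10.3) × 17.5 / [1650 × (1 + 0.0899 × 17.5)] = 5.56×10^7 / 4246 = 13103 m³.
F/M = applied load / biomass = Q·S₀/(V·X) = 2430 × 1960 / (13103 × 1650) = 0.2203 d⁻¹.

F/M ≈ 0.220 d⁻¹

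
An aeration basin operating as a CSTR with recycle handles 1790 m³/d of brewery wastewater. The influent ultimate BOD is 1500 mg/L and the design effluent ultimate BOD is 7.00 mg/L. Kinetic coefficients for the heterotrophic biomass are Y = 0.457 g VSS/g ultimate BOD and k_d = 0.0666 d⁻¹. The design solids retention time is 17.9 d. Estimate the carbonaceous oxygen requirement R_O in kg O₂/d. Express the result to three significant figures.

Y_obs = Y / (1 + k_d θ_c) = 0.457 / (1 + 0.0666 × 17.9) = 0.457 / 2.192 = 0.2085.
Mass of ultimate BOD removed per day: Q(S₀ − S) = 1790 × 1493 g/m³ = 2672 kg/d.
Biomass synthesised: P_X = Y_obs × 2672 = 557.1 kg VSS/d.
R_O = Q·ΔS − 1.42 P_X = 2672 − 791.1 = 1881 kg O₂/d.

R_O ≈ 1880 kg O₂/d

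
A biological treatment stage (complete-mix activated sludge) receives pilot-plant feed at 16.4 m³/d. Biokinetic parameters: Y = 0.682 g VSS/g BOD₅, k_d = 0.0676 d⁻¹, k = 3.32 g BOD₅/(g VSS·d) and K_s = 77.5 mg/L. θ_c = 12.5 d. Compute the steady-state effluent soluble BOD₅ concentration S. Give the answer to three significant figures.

Effluent substrate depends only on kinetics and SRT: S = K_s(1 + k_d θ_c) / [θ_c(Yk − k_d) − 1] = 77.5 × (1 + 0.0676 × 12.5) / [12.5 × (0.682 × 3.32 − 0.0676) − 1] = 143.0 / 26.46 = 5.404 mg/L.

S ≈ 5.40 mg/L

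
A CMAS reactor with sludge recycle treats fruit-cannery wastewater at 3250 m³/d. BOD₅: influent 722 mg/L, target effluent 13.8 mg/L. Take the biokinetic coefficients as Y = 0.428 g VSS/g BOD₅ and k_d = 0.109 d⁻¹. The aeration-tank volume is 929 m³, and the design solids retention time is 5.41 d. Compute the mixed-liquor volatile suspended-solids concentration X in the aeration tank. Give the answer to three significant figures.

X ≈ 3610 mg/L

X = Y·Q·ΔS·θ_c / [V·(1 + k_d θ_c)] = 0.428 × 3250 × (722 − 13.8) × 5.41 / [929 × (1 + 0.109 × 5.41)] = 3609 mg/L.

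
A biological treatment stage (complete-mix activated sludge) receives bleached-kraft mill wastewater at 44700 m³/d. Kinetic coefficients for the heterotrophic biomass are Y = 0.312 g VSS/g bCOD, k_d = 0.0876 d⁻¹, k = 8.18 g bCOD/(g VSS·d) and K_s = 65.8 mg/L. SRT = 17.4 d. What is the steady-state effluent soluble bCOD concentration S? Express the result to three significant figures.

S ≈ 3.97 mg/L

Effluent substrate depends only on kinetics and SRT: S = K_s(1 + k_d θ_c) / [θ_c(Yk − k_d) − 1] = 65.8 × (1 + 0.0876 × 17.4) / [17.4 × (0.312 × 8.18 − 0.0876) − 1] = 166.1 / 41.88 = 3.966 mg/L.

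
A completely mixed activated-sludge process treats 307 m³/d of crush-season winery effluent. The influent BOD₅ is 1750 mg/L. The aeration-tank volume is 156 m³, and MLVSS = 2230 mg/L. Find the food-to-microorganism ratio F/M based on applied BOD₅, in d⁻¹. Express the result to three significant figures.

F/M ≈ 1.54 d⁻¹

F/M = applied load / biomass = Q·S₀/(V·X) = 307 × 1750 / (156.0 × 2230) = 1.544 d⁻¹.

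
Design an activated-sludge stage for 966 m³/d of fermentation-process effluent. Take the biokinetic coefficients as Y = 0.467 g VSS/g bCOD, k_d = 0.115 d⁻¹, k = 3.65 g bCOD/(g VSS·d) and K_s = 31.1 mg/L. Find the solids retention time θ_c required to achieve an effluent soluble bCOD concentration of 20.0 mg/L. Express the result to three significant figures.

θ_c ≈ 1.81 d

Specific growth rate at S = 20.0 mg/L: μ = YkS/(K_s+S) = 0.467·3.65·20.0/(31.1+20.0) = 0.6671 d⁻¹.
θ_c = 1/(μ − k_d) = 1/(0.6671 − 0.115) = 1/0.5521 = 1.811 d.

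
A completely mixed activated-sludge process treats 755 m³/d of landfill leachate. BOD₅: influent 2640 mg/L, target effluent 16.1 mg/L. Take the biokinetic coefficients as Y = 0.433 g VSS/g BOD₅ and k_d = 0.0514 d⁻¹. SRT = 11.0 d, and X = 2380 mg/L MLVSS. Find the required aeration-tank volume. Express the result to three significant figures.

From the SRT design equation V = Y Q (S₀−S) θ_c / [X (1 + k_d θ_c)] = 0.433 × 755 × (2640 − 16.1) × 11.0 / [2380 × (1 + 0.0514 × 11.0)] = 9.44×10^6 / 3726 = 2533 m³.

V ≈ 2530 m³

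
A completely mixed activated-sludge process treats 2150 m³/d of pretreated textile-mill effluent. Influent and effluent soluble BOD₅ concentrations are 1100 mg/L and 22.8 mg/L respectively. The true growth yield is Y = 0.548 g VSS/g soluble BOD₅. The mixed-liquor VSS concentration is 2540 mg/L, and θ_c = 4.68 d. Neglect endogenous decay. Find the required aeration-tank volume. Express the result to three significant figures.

V ≈ 2340 m³

V·X = Y·Q·ΔS·θ_c gives V = 0.548 × 2150 × (1100 − 22.8) × 4.68 / 2540 = 2338 m³.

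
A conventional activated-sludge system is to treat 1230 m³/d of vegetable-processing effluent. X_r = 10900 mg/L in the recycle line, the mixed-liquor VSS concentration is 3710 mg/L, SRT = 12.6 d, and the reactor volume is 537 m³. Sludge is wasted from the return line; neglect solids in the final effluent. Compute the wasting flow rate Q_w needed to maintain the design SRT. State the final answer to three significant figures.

θ_c = V·X/(Q_w·X_r) when wasting from the recycle, so Q_w = V·X/(θ_c·X_r) = 537.0 × 3710 / (12.6 × 10900) = 14.51 m³/d.

Q_w ≈ 14.5 m³/d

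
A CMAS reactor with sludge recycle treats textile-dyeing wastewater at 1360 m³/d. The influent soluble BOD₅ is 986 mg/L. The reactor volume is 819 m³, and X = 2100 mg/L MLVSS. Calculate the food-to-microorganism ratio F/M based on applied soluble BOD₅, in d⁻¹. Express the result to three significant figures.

F/M = applied load / biomass = Q·S₀/(V·X) = 1360 × 986 / (819.0 × 2100) = 0.7797 d⁻¹.

F/M ≈ 0.780 d⁻¹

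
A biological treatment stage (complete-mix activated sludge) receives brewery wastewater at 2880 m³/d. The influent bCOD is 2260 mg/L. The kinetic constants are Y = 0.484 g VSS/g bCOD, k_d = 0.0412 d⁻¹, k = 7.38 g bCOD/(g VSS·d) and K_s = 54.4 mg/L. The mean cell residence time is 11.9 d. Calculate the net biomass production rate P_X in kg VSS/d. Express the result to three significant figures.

P_X ≈ 2110 kg VSS/d

From the Monod/SRT balance for a CMAS, S = K_s·(1+k_d θ_c)/[θ_c·(Y k − k_d) − 1] = 54.4 × (1 + 0.0412 × 11.9) / [11.9 × (0.484 × 7.38 − 0.0412) − 1] = 81.07 / 41.02 = 1.977 mg/L.
Observed yield with endogenous decay: Y_obs = Y / (1 + k_d·θ_c) = 0.484 / (1 + 0.0412 × 11.9) = 0.484 / 1.490 = 0.3248 g VSS/g bCOD.
ΔS = 2260 − 1.98 = 2258 mg/L, so the substrate removal rate is 2880 × 2258/1000 = 6503 kg bCOD/d.
So the net sludge growth is P_X = 0.3248 × 6503 = 2112 kg VSS/d.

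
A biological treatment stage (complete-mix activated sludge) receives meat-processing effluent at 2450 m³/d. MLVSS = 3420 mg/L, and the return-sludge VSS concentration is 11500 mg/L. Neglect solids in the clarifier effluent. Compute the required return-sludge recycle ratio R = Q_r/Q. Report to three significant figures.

R ≈ 0.423

Solids balance on the clarifier gives (1+R)X = R·X_r, so R = X/(X_r − X) = 3420 / (11500 − 3420) = 0.4233.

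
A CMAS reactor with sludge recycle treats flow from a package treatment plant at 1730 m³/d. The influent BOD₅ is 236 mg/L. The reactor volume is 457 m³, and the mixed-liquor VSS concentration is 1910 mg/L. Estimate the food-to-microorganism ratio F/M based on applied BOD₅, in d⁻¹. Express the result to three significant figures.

F/M ≈ 0.468 d⁻¹

F/M = Q·S₀ / (V·X) = 1730 × 236 / (457.0 × 1910) = 0.4677 g BOD₅·(g VSS·d)⁻¹.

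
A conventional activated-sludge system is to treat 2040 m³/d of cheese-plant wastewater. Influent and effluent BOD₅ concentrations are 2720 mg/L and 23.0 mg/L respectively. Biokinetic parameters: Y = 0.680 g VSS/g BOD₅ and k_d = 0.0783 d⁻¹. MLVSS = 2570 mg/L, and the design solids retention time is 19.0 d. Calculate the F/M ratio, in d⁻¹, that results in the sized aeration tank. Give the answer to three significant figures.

From the SRT design equation V = Y Q (S₀−S) θ_c / [X (1 + k_d θ_c)] = 0.680 × 2040 × (2720 − 23.0) × 19.0 / [2570 × (1 + 0.0783 × 19.0)] = 7.11×10^7 / 6393 = 11118 m³.
F/M = applied load / biomass = Q·S₀/(V·X) = 2040 × 2720 / (11118 × 2570) = 0.1942 d⁻¹.

F/M ≈ 0.194 d⁻¹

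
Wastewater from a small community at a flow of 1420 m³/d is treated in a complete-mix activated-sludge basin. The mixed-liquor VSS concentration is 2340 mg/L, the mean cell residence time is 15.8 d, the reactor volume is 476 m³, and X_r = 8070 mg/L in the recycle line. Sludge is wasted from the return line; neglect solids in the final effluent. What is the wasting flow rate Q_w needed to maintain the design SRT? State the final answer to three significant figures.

Q_w ≈ 8.74 m³/d

Q_w = (V·X)/(θ_c X_r) = 476.0 × 2340 / (15.8 × 8070) = 8.736 m³/d.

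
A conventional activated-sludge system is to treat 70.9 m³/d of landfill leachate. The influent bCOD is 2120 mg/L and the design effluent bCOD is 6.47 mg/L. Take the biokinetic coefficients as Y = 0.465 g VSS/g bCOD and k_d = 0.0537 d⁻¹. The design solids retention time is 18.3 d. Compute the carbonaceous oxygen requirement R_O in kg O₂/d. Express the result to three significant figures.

Y_obs = Y / (1 + k_d θ_c) = 0.465 / (1 + 0.0537 × 18.3) = 0.465 / 1.983 = 0.2345.
ΔS = 2120 − 6.47 = 2114 mg/L, so the substrate removal rate is 70.9 × 2114/1000 = 149.8 kg bCOD/d.
Net sludge production P_X = 0.2345 × 149.8 = 35.14 kg VSS/d.
R_O = Q·(S₀ − S) − 1.42·P_X = 149.8 − 1.42 × 35.14 = 99.95 kg O₂/d.

R_O ≈ 99.9 kg O₂/d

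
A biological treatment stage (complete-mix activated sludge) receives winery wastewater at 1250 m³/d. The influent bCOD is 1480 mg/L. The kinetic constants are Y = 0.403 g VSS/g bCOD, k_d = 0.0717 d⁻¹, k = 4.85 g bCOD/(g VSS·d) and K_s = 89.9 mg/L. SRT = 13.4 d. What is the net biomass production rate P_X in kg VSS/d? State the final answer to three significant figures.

P_X ≈ 378 kg VSS/d

For a completely mixed reactor with recycle the Lawrence–McCarty relation gives S = K_s·(1 + k_d·θ_c) / [θ_c·(Y·k − k_d) − 1] = 89.9 × (1 + 0.0717 × 13.4) / [13.4 × (0.403 × 4.85 − 0.0717) − 1] = 176.3 / 24.23 = 7.275 mg/L.
Observed yield with endogenous decay: Y_obs = Y / (1 + k_d·θ_c) = 0.403 / (1 + 0.0717 × 13.4) = 0.403 / 1.961 = 0.2055 g VSS/g bCOD.
Q·(S₀ − S) = 1250 × (1480 − 7.27) × 10⁻³ = 1841 kg/d removed.
Biomass produced: P_X = Y_obs·Q·ΔS = 0.2055 × 1841 ≈ 378.4 kg VSS/d.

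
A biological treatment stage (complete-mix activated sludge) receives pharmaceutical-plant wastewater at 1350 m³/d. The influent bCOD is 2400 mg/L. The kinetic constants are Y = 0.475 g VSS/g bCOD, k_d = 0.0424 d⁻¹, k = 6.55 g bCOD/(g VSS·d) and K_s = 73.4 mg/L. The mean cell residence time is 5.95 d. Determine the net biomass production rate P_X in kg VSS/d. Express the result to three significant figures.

Effluent substrate depends only on kinetics and SRT: S = K_s(1 + k_d θ_c) / [θ_c(Yk − k_d) − 1] = 73.4 × (1 + 0.0424 × 5.95) / [5.95 × (0.475 × 6.55 − 0.0424) − 1] = 91.92 / 17.26 = 5.326 mg/L.
Correct the yield for decay: Y_obs = Y/(1 + k_d θ_c) = 0.475 / (1 + 0.0424 × 5.95) = 0.475 / 1.252 = 0.3793.
ΔS = 2400 − 5.33 = 2395 mg/L, so the substrate removal rate is 1350 × 2395/1000 = 3233 kg bCOD/d.
Net biomass production P_X = Y_obs × Q·(S₀ − S) = 0.3793 × 3233 = 1226 kg VSS/d.

P_X ≈ 1230 kg VSS/d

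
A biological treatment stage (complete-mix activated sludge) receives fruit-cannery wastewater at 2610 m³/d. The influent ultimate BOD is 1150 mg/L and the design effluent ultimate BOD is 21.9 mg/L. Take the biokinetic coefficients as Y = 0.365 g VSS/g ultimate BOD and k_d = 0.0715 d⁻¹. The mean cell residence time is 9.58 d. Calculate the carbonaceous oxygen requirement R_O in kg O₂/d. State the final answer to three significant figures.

R_O ≈ 2040 kg O₂/d

Correct the yield for decay: Y_obs = Y/(1 + k_d θ_c) = 0.365 / (1 + 0.0715 × 9.58) = 0.365 / 1.685 = 0.2166.
ΔS = 1150 − 21.9 = 1128 mg/L, so the substrate removal rate is 2610 × 1128/1000 = 2944 kg ultimate BOD/d.
P_X = Y_obs·Q·(S₀ − S) = 0.2166 × 2944 = 637.8 kg VSS/d.
Carbonaceous O₂ demand = substrate oxidised − cell-mass equivalent = 2944 − 1.42 × 637.8 = 2039 kg O₂/d.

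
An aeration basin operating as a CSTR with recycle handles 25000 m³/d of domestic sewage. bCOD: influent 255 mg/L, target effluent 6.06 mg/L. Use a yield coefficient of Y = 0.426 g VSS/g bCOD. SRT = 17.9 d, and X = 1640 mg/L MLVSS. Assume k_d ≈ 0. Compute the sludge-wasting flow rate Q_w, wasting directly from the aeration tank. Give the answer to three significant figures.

Q_w ≈ 1620 m³/d

Biomass mass balance (decay neglected): V·X = Y·Q·(S₀ − S)·θ_c, so V = 0.426 × 25000 × (255 − 6.06) × 17.9 / 1640 = 28937 m³.
Wasting from the aeration tank: Q_w = V / θ_c = 28937 / 17.9 = 1617 m³/d.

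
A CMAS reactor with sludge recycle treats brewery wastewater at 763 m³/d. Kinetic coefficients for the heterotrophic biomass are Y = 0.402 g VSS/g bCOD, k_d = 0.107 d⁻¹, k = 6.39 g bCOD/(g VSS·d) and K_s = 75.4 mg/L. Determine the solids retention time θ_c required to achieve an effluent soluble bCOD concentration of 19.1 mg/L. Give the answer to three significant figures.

At the target effluent, Y k S/(K_s+S) = 0.402×6.39×19.1/94.50 = 0.5192 d⁻¹.
θ_c = 1/(μ − k_d) = 1/(0.5192 − 0.107) = 1/0.4122 = 2.426 d.

θ_c ≈ 2.43 d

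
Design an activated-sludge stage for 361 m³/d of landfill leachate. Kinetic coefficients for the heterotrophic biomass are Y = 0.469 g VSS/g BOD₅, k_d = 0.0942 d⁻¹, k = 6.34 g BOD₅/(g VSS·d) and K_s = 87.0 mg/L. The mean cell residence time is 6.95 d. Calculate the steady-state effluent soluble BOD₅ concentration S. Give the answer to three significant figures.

S ≈ 7.57 mg/L

For a completely mixed reactor with recycle the Lawrence–McCarty relation gives S = K_s·(1 + k_d·θ_c) / [θ_c·(Y·k − k_d) − 1] = 87.0 × (1 + 0.0942 × 6.95) / [6.95 × (0.469 × 6.34 − 0.0942) − 1] = 144.0 / 19.01 = 7.572 mg/L.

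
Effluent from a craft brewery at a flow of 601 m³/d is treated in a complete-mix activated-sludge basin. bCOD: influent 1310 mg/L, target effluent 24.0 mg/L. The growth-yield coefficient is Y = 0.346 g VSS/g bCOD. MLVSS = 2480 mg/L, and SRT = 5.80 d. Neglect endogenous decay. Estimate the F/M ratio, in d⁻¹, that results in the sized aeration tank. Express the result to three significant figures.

F/M ≈ 0.508 d⁻¹

V·X = Y·Q·ΔS·θ_c gives V = 0.346 × 601 × (1310 − 24.0) × 5.80 / 2480 = 625.4 m³.
F/M = applied load / biomass = Q·S₀/(V·X) = 601 × 1310 / (625.4 × 2480) = 0.5076 d⁻¹.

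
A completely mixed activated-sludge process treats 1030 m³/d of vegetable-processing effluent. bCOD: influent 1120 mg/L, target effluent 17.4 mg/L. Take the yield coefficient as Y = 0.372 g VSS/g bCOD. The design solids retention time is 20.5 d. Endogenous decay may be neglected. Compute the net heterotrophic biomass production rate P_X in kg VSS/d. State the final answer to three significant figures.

With endogenous decay neglected, the observed yield equals the true yield: Y_obs = Y = 0.372 g VSS/g bCOD.
ΔS = 1120 − 17.4 = 1103 mg/L, so the substrate removal rate is 1030 × 1103/1000 = 1136 kg bCOD/d.
Net biomass production P_X = Y_obs × Q·(S₀ − S) = 0.3720 × 1136 = 422.5 kg VSS/d.

P_X ≈ 422 kg VSS/d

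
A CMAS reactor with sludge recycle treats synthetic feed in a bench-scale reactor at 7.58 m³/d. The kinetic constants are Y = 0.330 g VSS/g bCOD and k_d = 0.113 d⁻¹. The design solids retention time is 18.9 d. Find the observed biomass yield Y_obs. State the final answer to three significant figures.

Y_obs ≈ 0.105 g VSS/g bCOD

Correct the yield for decay: Y_obs = Y/(1 + k_d θ_c) = 0.330 / (1 + 0.113 × 18.9) = 0.330 / 3.136 = 0.1052.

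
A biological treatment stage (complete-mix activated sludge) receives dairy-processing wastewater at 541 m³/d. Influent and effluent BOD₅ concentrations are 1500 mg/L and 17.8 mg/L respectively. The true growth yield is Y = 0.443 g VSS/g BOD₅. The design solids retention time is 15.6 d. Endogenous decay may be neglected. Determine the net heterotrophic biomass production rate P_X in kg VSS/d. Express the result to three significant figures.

P_X ≈ 355 kg VSS/d

Since k_d ≈ 0, Y_obs = Y = 0.443 g VSS/g BOD₅.
Q·(S₀ − S) = 541 × (1500 − 17.8) × 10⁻³ = 801.9 kg/d removed.
P_X = Y_obs · Q(S₀ − S) = 0.4430 × 801.9 = 355.2 kg VSS/d.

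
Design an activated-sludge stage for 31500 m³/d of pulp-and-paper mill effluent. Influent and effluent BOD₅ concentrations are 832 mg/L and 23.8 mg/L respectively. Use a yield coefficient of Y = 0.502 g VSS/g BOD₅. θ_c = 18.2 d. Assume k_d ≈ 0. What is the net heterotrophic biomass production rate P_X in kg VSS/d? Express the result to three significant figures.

P_X ≈ 12800 kg VSS/d

With endogenous decay neglected, the observed yield equals the true yield: Y_obs = Y = 0.502 g VSS/g BOD₅.
Substrate removed = Q·(S₀ − S) = 31500 m³/d × (832 − 23.8) g/m³ = 2.55×10^7 g/d = 25458 kg/d.
P_X = Y_obs · Q(S₀ − S) = 0.5020 × 25458 = 12780 kg VSS/d.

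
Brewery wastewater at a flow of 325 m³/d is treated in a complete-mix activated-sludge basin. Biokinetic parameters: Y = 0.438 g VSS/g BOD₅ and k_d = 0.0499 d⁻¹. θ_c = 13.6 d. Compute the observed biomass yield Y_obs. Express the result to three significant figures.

Y_obs ≈ 0.261 g VSS/g BOD₅

Correct the yield for decay: Y_obs = Y/(1 + k_d θ_c) = 0.438 / (1 + 0.0499 × 13.6) = 0.438 / 1.679 = 0.2609.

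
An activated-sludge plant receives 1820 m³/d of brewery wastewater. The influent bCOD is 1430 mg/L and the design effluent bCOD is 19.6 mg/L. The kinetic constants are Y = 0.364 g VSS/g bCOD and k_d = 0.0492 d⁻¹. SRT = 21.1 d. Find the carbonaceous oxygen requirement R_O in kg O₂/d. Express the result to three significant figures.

R_O ≈ 1920 kg O₂/d

Correct the yield for decay: Y_obs = Y/(1 + k_d θ_c) = 0.364 / (1 + 0.0492 × 21.1) = 0.364 / 2.038 = 0.1786.
ΔS = 1430 − 19.6 = 1410 mg/L, so the substrate removal rate is 1820 × 1410/1000 = 2567 kg bCOD/d.
Biomass synthesised: P_X = Y_obs × 2567 = 458.4 kg VSS/d.
R_O = Q·(S₀ − S) − 1.42·P_X = 2567 − 1.42 × 458.4 = 1916 kg O₂/d.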